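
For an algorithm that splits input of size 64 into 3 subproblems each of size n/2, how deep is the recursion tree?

For divide and conquer with division factor 2:

Problem sizes at each level:
Level 0: 64
Level 1: 32
Level 2: 16
Level 3: 8
Level 4: 4
Level 5: 2
Level 6: 1

The root is level 0 and the size-1 base case is level 6 (the tree spans levels 0 through 6, i.e. 7 levels counting the root), so the depth is the number of divisions: log_2(64) = 6

The recursion tree depth is log_2(64) = 6. At each level, the problem size is divided by 2, so it takes 6 divisions to reduce to a base case of size 1. The algorithm makes 3 recursive calls at each level.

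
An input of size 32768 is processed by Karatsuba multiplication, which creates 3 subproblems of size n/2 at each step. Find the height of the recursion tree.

For divide and conquer with division factor 2:

Problem sizes at each level:
Level 0: 32768
Level 1: 16384
Level 2: 8192
Level 3: 4096
Level 4: 2048
Level 5: 1024
Level 6: 512
Level 7: 256
Level 8: 128
Level 9: 64
Level 10: 32
Level 11: 16
Level 12: 8
Level 13: 4
Level 14: 2
Level 15: 1

The root is level 0 and the size-1 base case is level 15 (the tree spans levels 0 through 15, i.e. 16 levels counting the root), so the depth is the number of divisions: log_2(32768) = 15

The recursion tree depth is log_2(32768) = 15. At each level, the problem size is divided by 2, so it takes 15 divisions to reduce to a base case of size 1. The algorithm makes 3 recursive calls at each level.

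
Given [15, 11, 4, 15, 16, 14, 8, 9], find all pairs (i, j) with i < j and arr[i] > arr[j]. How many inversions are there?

Finding inversions in [15, 11, 4, 15, 16, 14, 8, 9]:

(0, 1): arr[0]=15 > arr[1]=11
(0, 2): arr[0]=15 > arr[2]=4
(0, 5): arr[0]=15 > arr[5]=14
(0, 6): arr[0]=15 > arr[6]=8
(0, 7): arr[0]=15 > arr[7]=9
(1, 2): arr[1]=11 > arr[2]=4
(1, 6): arr[1]=11 > arr[6]=8
(1, 7): arr[1]=11 > arr[7]=9
(3, 5): arr[3]=15 > arr[5]=14
(3, 6): arr[3]=15 > arr[6]=8
(3, 7): arr[3]=15 > arr[7]=9
(4, 5): arr[4]=16 > arr[5]=14
(4, 6): arr[4]=16 > arr[6]=8
(4, 7): arr[4]=16 > arr[7]=9
(5, 6): arr[5]=14 > arr[6]=8
(5, 7): arr[5]=14 > arr[7]=9

Total inversions: 16

The array has 16 inversion(s): (0,1), (0,2), (0,5), (0,6), (0,7), (1,2), (1,6), (1,7), (3,5), (3,6), (3,7), (4,5), (4,6), (4,7), (5,6), (5,7). Each pair (i,j) satisfies i < j and arr[i] > arr[j].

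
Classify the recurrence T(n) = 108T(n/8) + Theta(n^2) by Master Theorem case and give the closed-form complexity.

Master Theorem for T(n) = 108T(n/8) + O(n^2):

a = 108, b = 8, c = 2
log_b(a) = log_8(108) = 2.2516

Case 1: c = 2 < log_8(108) = 2.2516
T(n) = O(n^(log_8 108))

For T(n) = 108T(n/8) + O(n^2): log_8(108) = 2.2516. This is Case 1 of the Master Theorem (c < log_b(a), work dominated by leaves), giving O(n^(log_8 108)).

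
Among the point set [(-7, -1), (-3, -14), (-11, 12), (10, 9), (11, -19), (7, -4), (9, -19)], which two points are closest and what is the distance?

Computing all pairwise distances among 7 points:

d((-7, -1), (-3, -14)) = 13.6015
d((-7, -1), (-11, 12)) = 13.6015
d((-7, -1), (10, 9)) = 19.7231
d((-7, -1), (11, -19)) = 25.4558
d((-7, -1), (7, -4)) = 14.3178
d((-7, -1), (9, -19)) = 24.0832
d((-3, -14), (-11, 12)) = 27.2029
d((-3, -14), (10, 9)) = 26.4197
d((-3, -14), (11, -19)) = 14.8661
d((-3, -14), (7, -4)) = 14.1421
d((-3, -14), (9, -19)) = 13.0
d((-11, 12), (10, 9)) = 21.2132
d((-11, 12), (11, -19)) = 38.0132
d((-11, 12), (7, -4)) = 24.0832
d((-11, 12), (9, -19)) = 36.8917
d((10, 9), (11, -19)) = 28.0179
d((10, 9), (7, -4)) = 13.3417
d((10, 9), (9, -19)) = 28.0179
d((11, -19), (7, -4)) = 15.5242
d((11, -19), (9, -19)) = 2.0 <-- minimum
d((7, -4), (9, -19)) = 15.1327

Closest pair: (11, -19) and (9, -19) with distance 2.0

The closest pair is (11, -19) and (9, -19) with Euclidean distance 2.0. For 7 points, brute-force pairwise comparison is shown above. For large n, the divide-and-conquer algorithm (sort by x, recurse on halves, check the dividing strip) achieves O(n log n).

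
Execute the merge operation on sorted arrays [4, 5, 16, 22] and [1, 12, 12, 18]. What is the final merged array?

Merging process:

Compare 4 vs 1: take 1 from right. Merged: [1]
Compare 4 vs 12: take 4 from left. Merged: [1, 4]
Compare 5 vs 12: take 5 from left. Merged: [1, 4, 5]
Compare 16 vs 12: take 12 from right. Merged: [1, 4, 5, 12]
Compare 16 vs 12: take 12 from right. Merged: [1, 4, 5, 12, 12]
Compare 16 vs 18: take 16 from left. Merged: [1, 4, 5, 12, 12, 16]
Compare 22 vs 18: take 18 from right. Merged: [1, 4, 5, 12, 12, 16, 18]
Append remaining from left: [22]. Merged: [1, 4, 5, 12, 12, 16, 18, 22]

Final merged array: [1, 4, 5, 12, 12, 16, 18, 22]
Total comparisons: 7

The merged array is [1, 4, 5, 12, 12, 16, 18, 22], requiring 7 comparisons. The merge step runs in O(n) time where n is the total number of elements.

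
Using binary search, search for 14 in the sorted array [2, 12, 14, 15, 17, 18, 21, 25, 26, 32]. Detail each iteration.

Binary search for 14 in [2, 12, 14, 15, 17, 18, 21, 25, 26, 32]:

lo=0, hi=9, mid=4, arr[mid]=17 -> 17 > 14, search left half
lo=0, hi=3, mid=1, arr[mid]=12 -> 12 < 14, search right half
lo=2, hi=3, mid=2, arr[mid]=14 -> Found target at index 2!

Binary search finds 14 at index 2 after 3 comparisons. The search repeatedly halves the search space by comparing with the middle element.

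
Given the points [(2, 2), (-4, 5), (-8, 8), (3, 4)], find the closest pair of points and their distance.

Computing all pairwise distances among 4 points:

d((2, 2), (-4, 5)) = 6.7082
d((2, 2), (-8, 8)) = 11.6619
d((2, 2), (3, 4)) = 2.2361 <-- minimum
d((-4, 5), (-8, 8)) = 5.0
d((-4, 5), (3, 4)) = 7.0711
d((-8, 8), (3, 4)) = 11.7047

Closest pair: (2, 2) and (3, 4) with distance 2.2361

The closest pair is (2, 2) and (3, 4) with Euclidean distance 2.2361. For 4 points, brute-force pairwise comparison is shown above. For large n, the divide-and-conquer algorithm (sort by x, recurse on halves, check the dividing strip) achieves O(n log n).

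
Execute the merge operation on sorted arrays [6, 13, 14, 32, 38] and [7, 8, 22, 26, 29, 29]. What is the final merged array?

Merging process:

Compare 6 vs 7: take 6 from left. Merged: [6]
Compare 13 vs 7: take 7 from right. Merged: [6, 7]
Compare 13 vs 8: take 8 from right. Merged: [6, 7, 8]
Compare 13 vs 22: take 13 from left. Merged: [6, 7, 8, 13]
Compare 14 vs 22: take 14 from left. Merged: [6, 7, 8, 13, 14]
Compare 32 vs 22: take 22 from right. Merged: [6, 7, 8, 13, 14, 22]
Compare 32 vs 26: take 26 from right. Merged: [6, 7, 8, 13, 14, 22, 26]
Compare 32 vs 29: take 29 from right. Merged: [6, 7, 8, 13, 14, 22, 26, 29]
Compare 32 vs 29: take 29 from right. Merged: [6, 7, 8, 13, 14, 22, 26, 29, 29]
Append remaining from left: [32, 38]. Merged: [6, 7, 8, 13, 14, 22, 26, 29, 29, 32, 38]

Final merged array: [6, 7, 8, 13, 14, 22, 26, 29, 29, 32, 38]
Total comparisons: 9

The merged array is [6, 7, 8, 13, 14, 22, 26, 29, 29, 32, 38], requiring 9 comparisons. The merge step runs in O(n) time where n is the total number of elements.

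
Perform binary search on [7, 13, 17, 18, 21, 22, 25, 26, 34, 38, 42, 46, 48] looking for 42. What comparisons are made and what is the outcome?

Binary search for 42 in [7, 13, 17, 18, 21, 22, 25, 26, 34, 38, 42, 46, 48]:

lo=0, hi=12, mid=6, arr[mid]=25 -> 25 < 42, search right half
lo=7, hi=12, mid=9, arr[mid]=38 -> 38 < 42, search right half
lo=10, hi=12, mid=11, arr[mid]=46 -> 46 > 42, search left half
lo=10, hi=10, mid=10, arr[mid]=42 -> Found target at index 10!

Binary search finds 42 at index 10 after 4 comparisons. The search repeatedly halves the search space by comparing with the middle element.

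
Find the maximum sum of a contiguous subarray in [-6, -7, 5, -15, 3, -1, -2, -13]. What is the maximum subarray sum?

Using Kadane's algorithm on [-6, -7, 5, -15, 3, -1, -2, -13]:

Scanning through the array:
Position 1 (value -7): max_ending_here = -7, max_so_far = -6
Position 2 (value 5): max_ending_here = 5, max_so_far = 5
Position 3 (value -15): max_ending_here = -10, max_so_far = 5
Position 4 (value 3): max_ending_here = 3, max_so_far = 5
Position 5 (value -1): max_ending_here = 2, max_so_far = 5
Position 6 (value -2): max_ending_here = 0, max_so_far = 5
Position 7 (value -13): max_ending_here = -13, max_so_far = 5

Maximum subarray: [5]
Maximum sum: 5

The maximum subarray is [5] with sum 5. This subarray runs from index 2 to index 2.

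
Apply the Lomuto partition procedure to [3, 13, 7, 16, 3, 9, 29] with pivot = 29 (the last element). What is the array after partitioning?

Lomuto partition with pivot = 29:

Initial array: [3, 13, 7, 16, 3, 9, 29]

arr[0]=3 <= 29: swap with position 0, array becomes [3, 13, 7, 16, 3, 9, 29]
arr[1]=13 <= 29: swap with position 1, array becomes [3, 13, 7, 16, 3, 9, 29]
arr[2]=7 <= 29: swap with position 2, array becomes [3, 13, 7, 16, 3, 9, 29]
arr[3]=16 <= 29: swap with position 3, array becomes [3, 13, 7, 16, 3, 9, 29]
arr[4]=3 <= 29: swap with position 4, array becomes [3, 13, 7, 16, 3, 9, 29]
arr[5]=9 <= 29: swap with position 5, array becomes [3, 13, 7, 16, 3, 9, 29]

Place pivot at position 6: [3, 13, 7, 16, 3, 9, 29]
Pivot position: 6

After partitioning with pivot 29, the array becomes [3, 13, 7, 16, 3, 9, 29]. The pivot is placed at index 6. All elements to the left of the pivot are <= 29, and all elements to the right are > 29.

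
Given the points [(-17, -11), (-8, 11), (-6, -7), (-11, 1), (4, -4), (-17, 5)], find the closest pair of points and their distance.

Computing all pairwise distances among 6 points:

d((-17, -11), (-8, 11)) = 23.7697
d((-17, -11), (-6, -7)) = 11.7047
d((-17, -11), (-11, 1)) = 13.4164
d((-17, -11), (4, -4)) = 22.1359
d((-17, -11), (-17, 5)) = 16.0
d((-8, 11), (-6, -7)) = 18.1108
d((-8, 11), (-11, 1)) = 10.4403
d((-8, 11), (4, -4)) = 19.2094
d((-8, 11), (-17, 5)) = 10.8167
d((-6, -7), (-11, 1)) = 9.434
d((-6, -7), (4, -4)) = 10.4403
d((-6, -7), (-17, 5)) = 16.2788
d((-11, 1), (4, -4)) = 15.8114
d((-11, 1), (-17, 5)) = 7.2111 <-- minimum
d((4, -4), (-17, 5)) = 22.8473

Closest pair: (-11, 1) and (-17, 5) with distance 7.2111

The closest pair is (-11, 1) and (-17, 5) with Euclidean distance 7.2111. For 6 points, brute-force pairwise comparison is shown above. For large n, the divide-and-conquer algorithm (sort by x, recurse on halves, check the dividing strip) achieves O(n log n).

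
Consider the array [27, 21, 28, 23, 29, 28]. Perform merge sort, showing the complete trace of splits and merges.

Merge sort trace:

Split: [27, 21, 28, 23, 29, 28] -> [27, 21, 28] and [23, 29, 28]
  Split: [27, 21, 28] -> [27] and [21, 28]
    Split: [21, 28] -> [21] and [28]
    Merge: [21] + [28] -> [21, 28]
  Merge: [27] + [21, 28] -> [21, 27, 28]
  Split: [23, 29, 28] -> [23] and [29, 28]
    Split: [29, 28] -> [29] and [28]
    Merge: [29] + [28] -> [28, 29]
  Merge: [23] + [28, 29] -> [23, 28, 29]
Merge: [21, 27, 28] + [23, 28, 29] -> [21, 23, 27, 28, 28, 29]

Final sorted array: [21, 23, 27, 28, 28, 29]

The merge sort proceeds by recursively splitting the array and merging sorted halves.
After all merges, the sorted array is [21, 23, 27, 28, 28, 29].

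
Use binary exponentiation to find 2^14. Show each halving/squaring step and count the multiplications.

Computing 2^14 by squaring (build up from 2^1; each line after the first costs one multiplication):

2^1 = 2
2^2 = (2^1)^2 = 2^2 = 4
2^3 = 2 * 2^2 = 2 * 4 = 8
2^6 = (2^3)^2 = 8^2 = 64
2^7 = 2 * 2^6 = 2 * 64 = 128
2^14 = (2^7)^2 = 128^2 = 16384

Result: 16384
Multiplications needed: 5 (5 lines after 2^1)

2^14 = 16384. Using exponentiation by squaring, this requires 5 multiplications. The key idea: if the exponent is even, square the half-power; if odd, multiply by the base once.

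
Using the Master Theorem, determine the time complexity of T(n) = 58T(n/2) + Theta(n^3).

Master Theorem for T(n) = 58T(n/2) + O(n^3):

a = 58, b = 2, c = 3
log_b(a) = log_2(58) = 5.8580

Case 1: c = 3 < log_2(58) = 5.8580
T(n) = O(n^(log_2 58))

For T(n) = 58T(n/2) + O(n^3): log_2(58) = 5.8580. This is Case 1 of the Master Theorem (c < log_b(a), work dominated by leaves), giving O(n^(log_2 58)).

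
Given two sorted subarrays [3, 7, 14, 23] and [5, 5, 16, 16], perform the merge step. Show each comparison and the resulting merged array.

Merging process:

Compare 3 vs 5: take 3 from left. Merged: [3]
Compare 7 vs 5: take 5 from right. Merged: [3, 5]
Compare 7 vs 5: take 5 from right. Merged: [3, 5, 5]
Compare 7 vs 16: take 7 from left. Merged: [3, 5, 5, 7]
Compare 14 vs 16: take 14 from left. Merged: [3, 5, 5, 7, 14]
Compare 23 vs 16: take 16 from right. Merged: [3, 5, 5, 7, 14, 16]
Compare 23 vs 16: take 16 from right. Merged: [3, 5, 5, 7, 14, 16, 16]
Append remaining from left: [23]. Merged: [3, 5, 5, 7, 14, 16, 16, 23]

Final merged array: [3, 5, 5, 7, 14, 16, 16, 23]
Total comparisons: 7

The merged array is [3, 5, 5, 7, 14, 16, 16, 23], requiring 7 comparisons. The merge step runs in O(n) time where n is the total number of elements.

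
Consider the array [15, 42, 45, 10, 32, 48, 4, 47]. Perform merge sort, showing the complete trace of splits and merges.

Merge sort trace:

Split: [15, 42, 45, 10, 32, 48, 4, 47] -> [15, 42, 45, 10] and [32, 48, 4, 47]
  Split: [15, 42, 45, 10] -> [15, 42] and [45, 10]
    Split: [15, 42] -> [15] and [42]
    Merge: [15] + [42] -> [15, 42]
    Split: [45, 10] -> [45] and [10]
    Merge: [45] + [10] -> [10, 45]
  Merge: [15, 42] + [10, 45] -> [10, 15, 42, 45]
  Split: [32, 48, 4, 47] -> [32, 48] and [4, 47]
    Split: [32, 48] -> [32] and [48]
    Merge: [32] + [48] -> [32, 48]
    Split: [4, 47] -> [4] and [47]
    Merge: [4] + [47] -> [4, 47]
  Merge: [32, 48] + [4, 47] -> [4, 32, 47, 48]
Merge: [10, 15, 42, 45] + [4, 32, 47, 48] -> [4, 10, 15, 32, 42, 45, 47, 48]

Final sorted array: [4, 10, 15, 32, 42, 45, 47, 48]

The merge sort proceeds by recursively splitting the array and merging sorted halves.
After all merges, the sorted array is [4, 10, 15, 32, 42, 45, 47, 48].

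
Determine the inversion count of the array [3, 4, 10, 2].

Finding inversions in [3, 4, 10, 2]:

(0, 3): arr[0]=3 > arr[3]=2
(1, 3): arr[1]=4 > arr[3]=2
(2, 3): arr[2]=10 > arr[3]=2

Total inversions: 3

The array has 3 inversion(s): (0,3), (1,3), (2,3). Each pair (i,j) satisfies i < j and arr[i] > arr[j].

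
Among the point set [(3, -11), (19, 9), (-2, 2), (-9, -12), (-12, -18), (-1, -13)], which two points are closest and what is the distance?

Computing all pairwise distances among 6 points:

d((3, -11), (19, 9)) = 25.6125
d((3, -11), (-2, 2)) = 13.9284
d((3, -11), (-9, -12)) = 12.0416
d((3, -11), (-12, -18)) = 16.5529
d((3, -11), (-1, -13)) = 4.4721 <-- minimum
d((19, 9), (-2, 2)) = 22.1359
d((19, 9), (-9, -12)) = 35.0
d((19, 9), (-12, -18)) = 41.1096
d((19, 9), (-1, -13)) = 29.7321
d((-2, 2), (-9, -12)) = 15.6525
d((-2, 2), (-12, -18)) = 22.3607
d((-2, 2), (-1, -13)) = 15.0333
d((-9, -12), (-12, -18)) = 6.7082
d((-9, -12), (-1, -13)) = 8.0623
d((-12, -18), (-1, -13)) = 12.083

Closest pair: (3, -11) and (-1, -13) with distance 4.4721

The closest pair is (3, -11) and (-1, -13) with Euclidean distance 4.4721. For 6 points, brute-force pairwise comparison is shown above. For large n, the divide-and-conquer algorithm (sort by x, recurse on halves, check the dividing strip) achieves O(n log n).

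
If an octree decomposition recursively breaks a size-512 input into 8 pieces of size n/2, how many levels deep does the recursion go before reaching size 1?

For divide and conquer with division factor 2:

Problem sizes at each level:
Level 0: 512
Level 1: 256
Level 2: 128
Level 3: 64
Level 4: 32
Level 5: 16
Level 6: 8
Level 7: 4
Level 8: 2
Level 9: 1

The root is level 0 and the size-1 base case is level 9 (the tree spans levels 0 through 9, i.e. 10 levels counting the root), so the depth is the number of divisions: log_2(512) = 9

The recursion tree depth is log_2(512) = 9. At each level, the problem size is divided by 2, so it takes 9 divisions to reduce to a base case of size 1. The algorithm makes 8 recursive calls at each level.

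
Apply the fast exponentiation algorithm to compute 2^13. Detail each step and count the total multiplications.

Computing 2^13 by squaring (build up from 2^1; each line after the first costs one multiplication):

2^1 = 2
2^2 = (2^1)^2 = 2^2 = 4
2^3 = 2 * 2^2 = 2 * 4 = 8
2^6 = (2^3)^2 = 8^2 = 64
2^12 = (2^6)^2 = 64^2 = 4096
2^13 = 2 * 2^12 = 2 * 4096 = 8192

Result: 8192
Multiplications needed: 5 (5 lines after 2^1)

2^13 = 8192. Using exponentiation by squaring, this requires 5 multiplications. The key idea: if the exponent is even, square the half-power; if odd, multiply by the base once.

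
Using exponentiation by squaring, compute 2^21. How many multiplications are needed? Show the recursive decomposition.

Computing 2^21 by squaring (build up from 2^1; each line after the first costs one multiplication):

2^1 = 2
2^2 = (2^1)^2 = 2^2 = 4
2^4 = (2^2)^2 = 4^2 = 16
2^5 = 2 * 2^4 = 2 * 16 = 32
2^10 = (2^5)^2 = 32^2 = 1024
2^20 = (2^10)^2 = 1024^2 = 1048576
2^21 = 2 * 2^20 = 2 * 1048576 = 2097152

Result: 2097152
Multiplications needed: 6 (6 lines after 2^1)

2^21 = 2097152. Using exponentiation by squaring, this requires 6 multiplications. The key idea: if the exponent is even, square the half-power; if odd, multiply by the base once.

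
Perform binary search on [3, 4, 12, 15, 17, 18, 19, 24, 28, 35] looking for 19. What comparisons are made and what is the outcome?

Binary search for 19 in [3, 4, 12, 15, 17, 18, 19, 24, 28, 35]:

lo=0, hi=9, mid=4, arr[mid]=17 -> 17 < 19, search right half
lo=5, hi=9, mid=7, arr[mid]=24 -> 24 > 19, search left half
lo=5, hi=6, mid=5, arr[mid]=18 -> 18 < 19, search right half
lo=6, hi=6, mid=6, arr[mid]=19 -> Found target at index 6!

Binary search finds 19 at index 6 after 4 comparisons. The search repeatedly halves the search space by comparing with the middle element.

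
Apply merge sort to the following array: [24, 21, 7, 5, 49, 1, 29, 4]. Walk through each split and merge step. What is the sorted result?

Merge sort trace:

Split: [24, 21, 7, 5, 49, 1, 29, 4] -> [24, 21, 7, 5] and [49, 1, 29, 4]
  Split: [24, 21, 7, 5] -> [24, 21] and [7, 5]
    Split: [24, 21] -> [24] and [21]
    Merge: [24] + [21] -> [21, 24]
    Split: [7, 5] -> [7] and [5]
    Merge: [7] + [5] -> [5, 7]
  Merge: [21, 24] + [5, 7] -> [5, 7, 21, 24]
  Split: [49, 1, 29, 4] -> [49, 1] and [29, 4]
    Split: [49, 1] -> [49] and [1]
    Merge: [49] + [1] -> [1, 49]
    Split: [29, 4] -> [29] and [4]
    Merge: [29] + [4] -> [4, 29]
  Merge: [1, 49] + [4, 29] -> [1, 4, 29, 49]
Merge: [5, 7, 21, 24] + [1, 4, 29, 49] -> [1, 4, 5, 7, 21, 24, 29, 49]

Final sorted array: [1, 4, 5, 7, 21, 24, 29, 49]

The merge sort proceeds by recursively splitting the array and merging sorted halves.
After all merges, the sorted array is [1, 4, 5, 7, 21, 24, 29, 49].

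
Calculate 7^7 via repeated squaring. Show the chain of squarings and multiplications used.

Computing 7^7 by squaring (build up from 7^1; each line after the first costs one multiplication):

7^1 = 7
7^2 = (7^1)^2 = 7^2 = 49
7^3 = 7 * 7^2 = 7 * 49 = 343
7^6 = (7^3)^2 = 343^2 = 117649
7^7 = 7 * 7^6 = 7 * 117649 = 823543

Result: 823543
Multiplications needed: 4 (4 lines after 7^1)

7^7 = 823543. Using exponentiation by squaring, this requires 4 multiplications. The key idea: if the exponent is even, square the half-power; if odd, multiply by the base once.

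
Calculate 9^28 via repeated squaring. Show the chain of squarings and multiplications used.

Computing 9^28 by squaring (build up from 9^1; each line after the first costs one multiplication):

9^1 = 9
9^2 = (9^1)^2 = 9^2 = 81
9^3 = 9 * 9^2 = 9 * 81 = 729
9^6 = (9^3)^2 = 729^2 = 531441
9^7 = 9 * 9^6 = 9 * 531441 = 4782969
9^14 = (9^7)^2 = 4782969^2 = 22876792454961
9^28 = (9^14)^2 = 22876792454961^2 = 523347633027360537213511521

Result: 523347633027360537213511521
Multiplications needed: 6 (6 lines after 9^1)

9^28 = 523347633027360537213511521. Using exponentiation by squaring, this requires 6 multiplications. The key idea: if the exponent is even, square the half-power; if odd, multiply by the base once.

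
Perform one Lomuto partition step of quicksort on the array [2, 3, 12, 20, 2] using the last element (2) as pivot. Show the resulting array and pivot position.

Lomuto partition with pivot = 2:

Initial array: [2, 3, 12, 20, 2]

arr[0]=2 <= 2: swap with position 0, array becomes [2, 3, 12, 20, 2]
arr[1]=3 > 2: no swap
arr[2]=12 > 2: no swap
arr[3]=20 > 2: no swap

Place pivot at position 1: [2, 2, 12, 20, 3]
Pivot position: 1

After partitioning with pivot 2, the array becomes [2, 2, 12, 20, 3]. The pivot is placed at index 1. All elements to the left of the pivot are <= 2, and all elements to the right are > 2.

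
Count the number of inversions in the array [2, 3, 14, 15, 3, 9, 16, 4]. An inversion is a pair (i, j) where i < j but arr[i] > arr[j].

Finding inversions in [2, 3, 14, 15, 3, 9, 16, 4]:

(2, 4): arr[2]=14 > arr[4]=3
(2, 5): arr[2]=14 > arr[5]=9
(2, 7): arr[2]=14 > arr[7]=4
(3, 4): arr[3]=15 > arr[4]=3
(3, 5): arr[3]=15 > arr[5]=9
(3, 7): arr[3]=15 > arr[7]=4
(5, 7): arr[5]=9 > arr[7]=4
(6, 7): arr[6]=16 > arr[7]=4

Total inversions: 8

The array has 8 inversion(s): (2,4), (2,5), (2,7), (3,4), (3,5), (3,7), (5,7), (6,7). Each pair (i,j) satisfies i < j and arr[i] > arr[j].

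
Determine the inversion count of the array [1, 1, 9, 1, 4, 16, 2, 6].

Finding inversions in [1, 1, 9, 1, 4, 16, 2, 6]:

(2, 3): arr[2]=9 > arr[3]=1
(2, 4): arr[2]=9 > arr[4]=4
(2, 6): arr[2]=9 > arr[6]=2
(2, 7): arr[2]=9 > arr[7]=6
(4, 6): arr[4]=4 > arr[6]=2
(5, 6): arr[5]=16 > arr[6]=2
(5, 7): arr[5]=16 > arr[7]=6

Total inversions: 7

The array has 7 inversion(s): (2,3), (2,4), (2,6), (2,7), (4,6), (5,6), (5,7). Each pair (i,j) satisfies i < j and arr[i] > arr[j].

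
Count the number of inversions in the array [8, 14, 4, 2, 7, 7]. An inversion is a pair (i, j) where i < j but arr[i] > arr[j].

Finding inversions in [8, 14, 4, 2, 7, 7]:

(0, 2): arr[0]=8 > arr[2]=4
(0, 3): arr[0]=8 > arr[3]=2
(0, 4): arr[0]=8 > arr[4]=7
(0, 5): arr[0]=8 > arr[5]=7
(1, 2): arr[1]=14 > arr[2]=4
(1, 3): arr[1]=14 > arr[3]=2
(1, 4): arr[1]=14 > arr[4]=7
(1, 5): arr[1]=14 > arr[5]=7
(2, 3): arr[2]=4 > arr[3]=2

Total inversions: 9

The array has 9 inversion(s): (0,2), (0,3), (0,4), (0,5), (1,2), (1,3), (1,4), (1,5), (2,3). Each pair (i,j) satisfies i < j and arr[i] > arr[j].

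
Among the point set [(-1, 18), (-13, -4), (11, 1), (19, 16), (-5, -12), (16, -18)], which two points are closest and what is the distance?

Computing all pairwise distances among 6 points:

d((-1, 18), (-13, -4)) = 25.0599
d((-1, 18), (11, 1)) = 20.8087
d((-1, 18), (19, 16)) = 20.0998
d((-1, 18), (-5, -12)) = 30.2655
d((-1, 18), (16, -18)) = 39.8121
d((-13, -4), (11, 1)) = 24.5153
d((-13, -4), (19, 16)) = 37.7359
d((-13, -4), (-5, -12)) = 11.3137 <-- minimum
d((-13, -4), (16, -18)) = 32.2025
d((11, 1), (19, 16)) = 17.0
d((11, 1), (-5, -12)) = 20.6155
d((11, 1), (16, -18)) = 19.6469
d((19, 16), (-5, -12)) = 36.8782
d((19, 16), (16, -18)) = 34.1321
d((-5, -12), (16, -18)) = 21.8403

Closest pair: (-13, -4) and (-5, -12) with distance 11.3137

The closest pair is (-13, -4) and (-5, -12) with Euclidean distance 11.3137. For 6 points, brute-force pairwise comparison is shown above. For large n, the divide-and-conquer algorithm (sort by x, recurse on halves, check the dividing strip) achieves O(n log n).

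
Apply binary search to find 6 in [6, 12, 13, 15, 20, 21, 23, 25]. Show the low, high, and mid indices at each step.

Binary search for 6 in [6, 12, 13, 15, 20, 21, 23, 25]:

lo=0, hi=7, mid=3, arr[mid]=15 -> 15 > 6, search left half
lo=0, hi=2, mid=1, arr[mid]=12 -> 12 > 6, search left half
lo=0, hi=0, mid=0, arr[mid]=6 -> Found target at index 0!

Binary search finds 6 at index 0 after 3 comparisons. The search repeatedly halves the search space by comparing with the middle element.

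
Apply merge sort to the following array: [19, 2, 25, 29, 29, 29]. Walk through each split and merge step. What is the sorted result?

Merge sort trace:

Split: [19, 2, 25, 29, 29, 29] -> [19, 2, 25] and [29, 29, 29]
  Split: [19, 2, 25] -> [19] and [2, 25]
    Split: [2, 25] -> [2] and [25]
    Merge: [2] + [25] -> [2, 25]
  Merge: [19] + [2, 25] -> [2, 19, 25]
  Split: [29, 29, 29] -> [29] and [29, 29]
    Split: [29, 29] -> [29] and [29]
    Merge: [29] + [29] -> [29, 29]
  Merge: [29] + [29, 29] -> [29, 29, 29]
Merge: [2, 19, 25] + [29, 29, 29] -> [2, 19, 25, 29, 29, 29]

Final sorted array: [2, 19, 25, 29, 29, 29]

The merge sort proceeds by recursively splitting the array and merging sorted halves.
After all merges, the sorted array is [2, 19, 25, 29, 29, 29].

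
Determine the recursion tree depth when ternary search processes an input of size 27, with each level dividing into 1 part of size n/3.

For divide and conquer with division factor 3:

Problem sizes at each level:
Level 0: 27
Level 1: 9
Level 2: 3
Level 3: 1

The root is level 0 and the size-1 base case is level 3 (the tree spans levels 0 through 3, i.e. 4 levels counting the root), so the depth is the number of divisions: log_3(27) = 3

The recursion tree depth is log_3(27) = 3. At each level, the problem size is divided by 3, so it takes 3 divisions to reduce to a base case of size 1. The algorithm makes 1 recursive call at each level.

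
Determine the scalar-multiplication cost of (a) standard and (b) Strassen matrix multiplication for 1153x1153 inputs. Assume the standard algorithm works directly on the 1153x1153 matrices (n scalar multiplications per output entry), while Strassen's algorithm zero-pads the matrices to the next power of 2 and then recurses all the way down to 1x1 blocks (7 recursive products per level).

Matrix multiplication for 1153x1153 matrices:

Strassen's algorithm requires power-of-2 dimensions. Pad 1153x1153 to 2048x2048 (next power of 2).

Standard algorithm: 1153^3 = 1532808577 multiplications
Strassen's algorithm: 7^(log2(2048)) = 7^11 = 1977326743 multiplications
Difference: 1532808577 - 1977326743 = -444518166 (Strassen uses MORE here due to padding overhead — for small or just-over-power-of-2 n, padding can outweigh the per-level savings)

Standard: 1532808577 multiplications (1153^3). Strassen: 1977326743 multiplications (7^11, after padding to 2048x2048). Strassen reduces 8 recursive multiplications to 7 at each level.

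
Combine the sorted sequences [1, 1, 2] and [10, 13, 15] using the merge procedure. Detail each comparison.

Merging process:

Compare 1 vs 10: take 1 from left. Merged: [1]
Compare 1 vs 10: take 1 from left. Merged: [1, 1]
Compare 2 vs 10: take 2 from left. Merged: [1, 1, 2]
Append remaining from right: [10, 13, 15]. Merged: [1, 1, 2, 10, 13, 15]

Final merged array: [1, 1, 2, 10, 13, 15]
Total comparisons: 3

The merged array is [1, 1, 2, 10, 13, 15], requiring 3 comparisons. The merge step runs in O(n) time where n is the total number of elements.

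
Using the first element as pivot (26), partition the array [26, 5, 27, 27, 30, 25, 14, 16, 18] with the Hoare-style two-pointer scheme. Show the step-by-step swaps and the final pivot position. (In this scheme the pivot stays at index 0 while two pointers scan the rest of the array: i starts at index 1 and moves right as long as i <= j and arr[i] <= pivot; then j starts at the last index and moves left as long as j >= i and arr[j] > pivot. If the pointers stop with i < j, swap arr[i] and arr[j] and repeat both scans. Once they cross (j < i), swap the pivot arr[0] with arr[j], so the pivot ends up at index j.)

Hoare-style two-pointer partition with pivot = 26:

Initial array: [26, 5, 27, 27, 30, 25, 14, 16, 18]

Pointers start at i = 1, j = 8.
i stops at index 2 (arr[2]=27 > 26), j stops at index 8 (arr[8]=18 <= 26): swap arr[2] and arr[8], array becomes [26, 5, 18, 27, 30, 25, 14, 16, 27]
i stops at index 3 (arr[3]=27 > 26), j stops at index 7 (arr[7]=16 <= 26): swap arr[3] and arr[7], array becomes [26, 5, 18, 16, 30, 25, 14, 27, 27]
i stops at index 4 (arr[4]=30 > 26), j stops at index 6 (arr[6]=14 <= 26): swap arr[4] and arr[6], array becomes [26, 5, 18, 16, 14, 25, 30, 27, 27]
i ends at 6, j ends at 5: the pointers have crossed (j < i), so scanning stops.

Swap pivot arr[0] with arr[5] to place pivot at position 5: [25, 5, 18, 16, 14, 26, 30, 27, 27]
Pivot position: 5

After partitioning with pivot 26, the array becomes [25, 5, 18, 16, 14, 26, 30, 27, 27]. The pivot is placed at index 5. All elements to the left of the pivot are <= 26, and all elements to the right are > 26.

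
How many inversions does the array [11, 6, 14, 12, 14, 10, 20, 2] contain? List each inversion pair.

Finding inversions in [11, 6, 14, 12, 14, 10, 20, 2]:

(0, 1): arr[0]=11 > arr[1]=6
(0, 5): arr[0]=11 > arr[5]=10
(0, 7): arr[0]=11 > arr[7]=2
(1, 7): arr[1]=6 > arr[7]=2
(2, 3): arr[2]=14 > arr[3]=12
(2, 5): arr[2]=14 > arr[5]=10
(2, 7): arr[2]=14 > arr[7]=2
(3, 5): arr[3]=12 > arr[5]=10
(3, 7): arr[3]=12 > arr[7]=2
(4, 5): arr[4]=14 > arr[5]=10
(4, 7): arr[4]=14 > arr[7]=2
(5, 7): arr[5]=10 > arr[7]=2
(6, 7): arr[6]=20 > arr[7]=2

Total inversions: 13

The array has 13 inversion(s): (0,1), (0,5), (0,7), (1,7), (2,3), (2,5), (2,7), (3,5), (3,7), (4,5), (4,7), (5,7), (6,7). Each pair (i,j) satisfies i < j and arr[i] > arr[j].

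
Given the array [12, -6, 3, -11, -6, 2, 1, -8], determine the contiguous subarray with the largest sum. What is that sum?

Using Kadane's algorithm on [12, -6, 3, -11, -6, 2, 1, -8]:

Scanning through the array:
Position 1 (value -6): max_ending_here = 6, max_so_far = 12
Position 2 (value 3): max_ending_here = 9, max_so_far = 12
Position 3 (value -11): max_ending_here = -2, max_so_far = 12
Position 4 (value -6): max_ending_here = -6, max_so_far = 12
Position 5 (value 2): max_ending_here = 2, max_so_far = 12
Position 6 (value 1): max_ending_here = 3, max_so_far = 12
Position 7 (value -8): max_ending_here = -5, max_so_far = 12

Maximum subarray: [12]
Maximum sum: 12

The maximum subarray is [12] with sum 12. This subarray runs from index 0 to index 0.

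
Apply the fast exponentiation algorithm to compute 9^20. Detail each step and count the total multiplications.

Computing 9^20 by squaring (build up from 9^1; each line after the first costs one multiplication):

9^1 = 9
9^2 = (9^1)^2 = 9^2 = 81
9^4 = (9^2)^2 = 81^2 = 6561
9^5 = 9 * 9^4 = 9 * 6561 = 59049
9^10 = (9^5)^2 = 59049^2 = 3486784401
9^20 = (9^10)^2 = 3486784401^2 = 12157665459056928801

Result: 12157665459056928801
Multiplications needed: 5 (5 lines after 9^1)

9^20 = 12157665459056928801. Using exponentiation by squaring, this requires 5 multiplications. The key idea: if the exponent is even, square the half-power; if odd, multiply by the base once.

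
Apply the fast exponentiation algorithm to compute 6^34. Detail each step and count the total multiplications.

Computing 6^34 by squaring (build up from 6^1; each line after the first costs one multiplication):

6^1 = 6
6^2 = (6^1)^2 = 6^2 = 36
6^4 = (6^2)^2 = 36^2 = 1296
6^8 = (6^4)^2 = 1296^2 = 1679616
6^16 = (6^8)^2 = 1679616^2 = 2821109907456
6^17 = 6 * 6^16 = 6 * 2821109907456 = 16926659444736
6^34 = (6^17)^2 = 16926659444736^2 = 286511799958070431838109696

Result: 286511799958070431838109696
Multiplications needed: 6 (6 lines after 6^1)

6^34 = 286511799958070431838109696. Using exponentiation by squaring, this requires 6 multiplications. The key idea: if the exponent is even, square the half-power; if odd, multiply by the base once.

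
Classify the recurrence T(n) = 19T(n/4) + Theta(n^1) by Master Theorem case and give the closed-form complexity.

Master Theorem for T(n) = 19T(n/4) + O(n^1):

a = 19, b = 4, c = 1
log_b(a) = log_4(19) = 2.1240

Case 1: c = 1 < log_4(19) = 2.1240
T(n) = O(n^(log_4 19))

For T(n) = 19T(n/4) + O(n^1): log_4(19) = 2.1240. This is Case 1 of the Master Theorem (c < log_b(a), work dominated by leaves), giving O(n^(log_4 19)).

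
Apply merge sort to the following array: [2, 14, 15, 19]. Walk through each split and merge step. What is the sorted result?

Merge sort trace:

Split: [2, 14, 15, 19] -> [2, 14] and [15, 19]
  Split: [2, 14] -> [2] and [14]
  Merge: [2] + [14] -> [2, 14]
  Split: [15, 19] -> [15] and [19]
  Merge: [15] + [19] -> [15, 19]
Merge: [2, 14] + [15, 19] -> [2, 14, 15, 19]

Final sorted array: [2, 14, 15, 19]

The merge sort proceeds by recursively splitting the array and merging sorted halves.
After all merges, the sorted array is [2, 14, 15, 19].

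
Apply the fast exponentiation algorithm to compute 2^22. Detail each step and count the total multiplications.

Computing 2^22 by squaring (build up from 2^1; each line after the first costs one multiplication):

2^1 = 2
2^2 = (2^1)^2 = 2^2 = 4
2^4 = (2^2)^2 = 4^2 = 16
2^5 = 2 * 2^4 = 2 * 16 = 32
2^10 = (2^5)^2 = 32^2 = 1024
2^11 = 2 * 2^10 = 2 * 1024 = 2048
2^22 = (2^11)^2 = 2048^2 = 4194304

Result: 4194304
Multiplications needed: 6 (6 lines after 2^1)

2^22 = 4194304. Using exponentiation by squaring, this requires 6 multiplications. The key idea: if the exponent is even, square the half-power; if odd, multiply by the base once.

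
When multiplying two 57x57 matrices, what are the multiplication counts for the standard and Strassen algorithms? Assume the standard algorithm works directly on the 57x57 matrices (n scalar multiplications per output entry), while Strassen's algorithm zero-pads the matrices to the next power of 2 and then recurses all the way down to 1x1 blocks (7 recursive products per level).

Matrix multiplication for 57x57 matrices:

Strassen's algorithm requires power-of-2 dimensions. Pad 57x57 to 64x64 (next power of 2).

Standard algorithm: 57^3 = 185193 multiplications
Strassen's algorithm: 7^(log2(64)) = 7^6 = 117649 multiplications
Savings: 185193 - 117649 = 67544 multiplications

Standard: 185193 multiplications (57^3). Strassen: 117649 multiplications (7^6, after padding to 64x64). Strassen reduces 8 recursive multiplications to 7 at each level.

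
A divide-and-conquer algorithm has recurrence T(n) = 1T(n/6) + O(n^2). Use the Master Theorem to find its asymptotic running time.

Master Theorem for T(n) = 1T(n/6) + O(n^2):

a = 1, b = 6, c = 2
log_b(a) = log_6(1) = 0.0000

Case 3: c = 2 > log_6(1) = 0.0000
T(n) = O(n^2) = O(n^2)

For T(n) = 1T(n/6) + O(n^2): log_6(1) = 0.0000. This is Case 3 of the Master Theorem (c > log_b(a), work dominated by root), giving O(n^2).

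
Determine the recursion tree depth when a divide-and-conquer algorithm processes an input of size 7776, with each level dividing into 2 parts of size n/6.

For divide and conquer with division factor 6:

Problem sizes at each level:
Level 0: 7776
Level 1: 1296
Level 2: 216
Level 3: 36
Level 4: 6
Level 5: 1

The root is level 0 and the size-1 base case is level 5 (the tree spans levels 0 through 5, i.e. 6 levels counting the root), so the depth is the number of divisions: log_6(7776) = 5

The recursion tree depth is log_6(7776) = 5. At each level, the problem size is divided by 6, so it takes 5 divisions to reduce to a base case of size 1. The algorithm makes 2 recursive calls at each level.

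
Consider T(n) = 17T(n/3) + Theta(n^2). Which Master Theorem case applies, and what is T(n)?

Master Theorem for T(n) = 17T(n/3) + O(n^2):

a = 17, b = 3, c = 2
log_b(a) = log_3(17) = 2.5789

Case 1: c = 2 < log_3(17) = 2.5789
T(n) = O(n^(log_3 17))

For T(n) = 17T(n/3) + O(n^2): log_3(17) = 2.5789. This is Case 1 of the Master Theorem (c < log_b(a), work dominated by leaves), giving O(n^(log_3 17)).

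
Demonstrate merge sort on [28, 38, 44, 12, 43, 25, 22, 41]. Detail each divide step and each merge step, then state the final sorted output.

Merge sort trace:

Split: [28, 38, 44, 12, 43, 25, 22, 41] -> [28, 38, 44, 12] and [43, 25, 22, 41]
  Split: [28, 38, 44, 12] -> [28, 38] and [44, 12]
    Split: [28, 38] -> [28] and [38]
    Merge: [28] + [38] -> [28, 38]
    Split: [44, 12] -> [44] and [12]
    Merge: [44] + [12] -> [12, 44]
  Merge: [28, 38] + [12, 44] -> [12, 28, 38, 44]
  Split: [43, 25, 22, 41] -> [43, 25] and [22, 41]
    Split: [43, 25] -> [43] and [25]
    Merge: [43] + [25] -> [25, 43]
    Split: [22, 41] -> [22] and [41]
    Merge: [22] + [41] -> [22, 41]
  Merge: [25, 43] + [22, 41] -> [22, 25, 41, 43]
Merge: [12, 28, 38, 44] + [22, 25, 41, 43] -> [12, 22, 25, 28, 38, 41, 43, 44]

Final sorted array: [12, 22, 25, 28, 38, 41, 43, 44]

The merge sort proceeds by recursively splitting the array and merging sorted halves.
After all merges, the sorted array is [12, 22, 25, 28, 38, 41, 43, 44].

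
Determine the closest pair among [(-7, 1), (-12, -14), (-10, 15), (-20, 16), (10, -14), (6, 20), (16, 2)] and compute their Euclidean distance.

Computing all pairwise distances among 7 points:

d((-7, 1), (-12, -14)) = 15.8114
d((-7, 1), (-10, 15)) = 14.3178
d((-7, 1), (-20, 16)) = 19.8494
d((-7, 1), (10, -14)) = 22.6716
d((-7, 1), (6, 20)) = 23.0217
d((-7, 1), (16, 2)) = 23.0217
d((-12, -14), (-10, 15)) = 29.0689
d((-12, -14), (-20, 16)) = 31.0483
d((-12, -14), (10, -14)) = 22.0
d((-12, -14), (6, 20)) = 38.4708
d((-12, -14), (16, 2)) = 32.249
d((-10, 15), (-20, 16)) = 10.0499 <-- minimum
d((-10, 15), (10, -14)) = 35.2278
d((-10, 15), (6, 20)) = 16.7631
d((-10, 15), (16, 2)) = 29.0689
d((-20, 16), (10, -14)) = 42.4264
d((-20, 16), (6, 20)) = 26.3059
d((-20, 16), (16, 2)) = 38.6264
d((10, -14), (6, 20)) = 34.2345
d((10, -14), (16, 2)) = 17.088
d((6, 20), (16, 2)) = 20.5913

Closest pair: (-10, 15) and (-20, 16) with distance 10.0499

The closest pair is (-10, 15) and (-20, 16) with Euclidean distance 10.0499. For 7 points, brute-force pairwise comparison is shown above. For large n, the divide-and-conquer algorithm (sort by x, recurse on halves, check the dividing strip) achieves O(n log n).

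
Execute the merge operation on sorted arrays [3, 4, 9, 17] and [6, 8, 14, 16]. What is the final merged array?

Merging process:

Compare 3 vs 6: take 3 from left. Merged: [3]
Compare 4 vs 6: take 4 from left. Merged: [3, 4]
Compare 9 vs 6: take 6 from right. Merged: [3, 4, 6]
Compare 9 vs 8: take 8 from right. Merged: [3, 4, 6, 8]
Compare 9 vs 14: take 9 from left. Merged: [3, 4, 6, 8, 9]
Compare 17 vs 14: take 14 from right. Merged: [3, 4, 6, 8, 9, 14]
Compare 17 vs 16: take 16 from right. Merged: [3, 4, 6, 8, 9, 14, 16]
Append remaining from left: [17]. Merged: [3, 4, 6, 8, 9, 14, 16, 17]

Final merged array: [3, 4, 6, 8, 9, 14, 16, 17]
Total comparisons: 7

The merged array is [3, 4, 6, 8, 9, 14, 16, 17], requiring 7 comparisons. The merge step runs in O(n) time where n is the total number of elements.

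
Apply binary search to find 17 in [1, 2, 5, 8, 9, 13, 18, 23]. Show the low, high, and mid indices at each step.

Binary search for 17 in [1, 2, 5, 8, 9, 13, 18, 23]:

lo=0, hi=7, mid=3, arr[mid]=8 -> 8 < 17, search right half
lo=4, hi=7, mid=5, arr[mid]=13 -> 13 < 17, search right half
lo=6, hi=7, mid=6, arr[mid]=18 -> 18 > 17, search left half
lo=6 > hi=5, target 17 not found

Binary search determines that 17 is not in the array after 3 comparisons. The search space was exhausted without finding the target.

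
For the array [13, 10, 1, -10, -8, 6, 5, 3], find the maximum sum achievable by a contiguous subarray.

Using Kadane's algorithm on [13, 10, 1, -10, -8, 6, 5, 3]:

Scanning through the array:
Position 1 (value 10): max_ending_here = 23, max_so_far = 23
Position 2 (value 1): max_ending_here = 24, max_so_far = 24
Position 3 (value -10): max_ending_here = 14, max_so_far = 24
Position 4 (value -8): max_ending_here = 6, max_so_far = 24
Position 5 (value 6): max_ending_here = 12, max_so_far = 24
Position 6 (value 5): max_ending_here = 17, max_so_far = 24
Position 7 (value 3): max_ending_here = 20, max_so_far = 24

Maximum subarray: [13, 10, 1]
Maximum sum: 24

The maximum subarray is [13, 10, 1] with sum 24. This subarray runs from index 0 to index 2.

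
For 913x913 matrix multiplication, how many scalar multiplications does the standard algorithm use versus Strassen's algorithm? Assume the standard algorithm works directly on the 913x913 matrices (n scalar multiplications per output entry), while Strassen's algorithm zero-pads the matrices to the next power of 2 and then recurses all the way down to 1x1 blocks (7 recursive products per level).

Matrix multiplication for 913x913 matrices:

Strassen's algorithm requires power-of-2 dimensions. Pad 913x913 to 1024x1024 (next power of 2).

Standard algorithm: 913^3 = 761048497 multiplications
Strassen's algorithm: 7^(log2(1024)) = 7^10 = 282475249 multiplications
Savings: 761048497 - 282475249 = 478573248 multiplications

Standard: 761048497 multiplications (913^3). Strassen: 282475249 multiplications (7^10, after padding to 1024x1024). Strassen reduces 8 recursive multiplications to 7 at each level.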